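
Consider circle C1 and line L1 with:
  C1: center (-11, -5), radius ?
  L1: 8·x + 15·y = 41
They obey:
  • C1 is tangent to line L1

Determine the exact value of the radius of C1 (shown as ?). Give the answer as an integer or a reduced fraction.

1. [C1‖L1]  r_C1² − 144 = 0  ⇒  r_C1 = 12 (r>0 drops 1)

12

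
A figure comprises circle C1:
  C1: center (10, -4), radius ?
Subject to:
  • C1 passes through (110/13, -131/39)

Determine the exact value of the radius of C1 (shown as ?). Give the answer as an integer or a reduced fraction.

5/3

1. [C1∋P]  r_C1² − 25/9 = 0  ⇒  r_C1 = 5/3 (r>0 drops 1)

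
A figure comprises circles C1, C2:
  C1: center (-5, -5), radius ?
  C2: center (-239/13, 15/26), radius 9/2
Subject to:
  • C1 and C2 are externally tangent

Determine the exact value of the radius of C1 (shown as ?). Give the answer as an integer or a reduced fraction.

10

1. [ext C1·C2]  r_C1² + 9r_C1 − 190 = 0  ⇒  r_C1 = 10 (r>0 drops 1)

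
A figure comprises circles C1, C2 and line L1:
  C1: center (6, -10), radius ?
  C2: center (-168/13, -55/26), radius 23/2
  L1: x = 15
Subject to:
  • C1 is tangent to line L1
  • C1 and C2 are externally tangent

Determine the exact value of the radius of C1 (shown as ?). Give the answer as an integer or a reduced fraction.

9

1. [C1‖L1]  r_C1² − 81 = 0  ⇒  r_C1 = 9 (r>0 drops 1)
2. [ext C1·C2]  r_C1² + 23r_C1 − 288 = 0  ⇒  r_C1 = 9 (r>0 drops 1)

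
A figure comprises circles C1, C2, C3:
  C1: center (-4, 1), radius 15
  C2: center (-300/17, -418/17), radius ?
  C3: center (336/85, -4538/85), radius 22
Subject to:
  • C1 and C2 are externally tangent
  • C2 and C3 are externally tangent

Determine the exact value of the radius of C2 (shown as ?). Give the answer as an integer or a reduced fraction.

14

1. [ext C1·C2]  r_C2² + 30r_C2 − 616 = 0  ⇒  r_C2 = 14 (r>0 drops 1)
2. [ext C2·C3]  r_C2² + 44r_C2 − 812 = 0  ⇒  r_C2 = 14 (r>0 drops 1)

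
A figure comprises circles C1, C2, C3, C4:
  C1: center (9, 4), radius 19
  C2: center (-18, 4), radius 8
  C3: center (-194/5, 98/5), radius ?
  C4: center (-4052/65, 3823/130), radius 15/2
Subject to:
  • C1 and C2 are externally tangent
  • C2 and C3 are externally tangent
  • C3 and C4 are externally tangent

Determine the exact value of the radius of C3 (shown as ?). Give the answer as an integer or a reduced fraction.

1. [ext C2·C3]  r_C3² + 16r_C3 − 612 = 0  ⇒  r_C3 = 18 (r>0 drops 1)
2. [ext C3·C4]  r_C3² + 15r_C3 − 594 = 0  ⇒  r_C3 = 18 (r>0 drops 1)

18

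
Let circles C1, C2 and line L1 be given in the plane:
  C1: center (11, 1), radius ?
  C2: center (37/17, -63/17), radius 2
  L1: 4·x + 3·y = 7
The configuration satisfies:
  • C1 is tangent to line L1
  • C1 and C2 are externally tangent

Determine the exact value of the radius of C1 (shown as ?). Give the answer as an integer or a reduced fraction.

1. [C1‖L1]  r_C1² − 64 = 0  ⇒  r_C1 = 8 (r>0 drops 1)
2. [ext C1·C2]  r_C1² + 4r_C1 − 96 = 0  ⇒  r_C1 = 8 (r>0 drops 1)

8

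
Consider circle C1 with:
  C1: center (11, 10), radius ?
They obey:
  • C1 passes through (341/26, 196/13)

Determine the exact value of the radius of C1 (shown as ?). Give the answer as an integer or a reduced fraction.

11/2

1. [C1∋P]  r_C1² − 121/4 = 0  ⇒  r_C1 = 11/2 (r>0 drops 1)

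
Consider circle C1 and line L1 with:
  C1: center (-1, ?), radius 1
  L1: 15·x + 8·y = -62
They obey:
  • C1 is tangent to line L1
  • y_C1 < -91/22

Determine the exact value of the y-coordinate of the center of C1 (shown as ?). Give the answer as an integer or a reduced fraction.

-8

1. [C1‖L1]  y_C1² + (47/4)y_C1 + 30 = 0  ⇒  y_C1 = -8 or -15/4
2. given y_C1 < -91/22: keep -8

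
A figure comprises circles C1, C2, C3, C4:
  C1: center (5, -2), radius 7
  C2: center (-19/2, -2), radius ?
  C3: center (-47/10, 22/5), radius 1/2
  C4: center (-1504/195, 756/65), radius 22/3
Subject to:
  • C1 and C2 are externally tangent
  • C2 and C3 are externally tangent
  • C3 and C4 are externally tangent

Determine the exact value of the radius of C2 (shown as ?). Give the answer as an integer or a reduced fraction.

15/2

1. [ext C1·C2]  r_C2² + 14r_C2 − 645/4 = 0  ⇒  r_C2 = 15/2 (r>0 drops 1)
2. [ext C2·C3]  r_C2² + 1r_C2 − 255/4 = 0  ⇒  r_C2 = 15/2 (r>0 drops 1)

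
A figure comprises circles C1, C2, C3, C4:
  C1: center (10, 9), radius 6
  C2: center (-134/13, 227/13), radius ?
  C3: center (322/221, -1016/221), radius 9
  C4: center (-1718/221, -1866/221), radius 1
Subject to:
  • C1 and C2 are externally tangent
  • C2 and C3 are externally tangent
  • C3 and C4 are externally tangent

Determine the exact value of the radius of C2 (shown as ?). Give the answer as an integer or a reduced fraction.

1. [ext C1·C2]  r_C2² + 12r_C2 − 448 = 0  ⇒  r_C2 = 16 (r>0 drops 1)
2. [ext C2·C3]  r_C2² + 18r_C2 − 544 = 0  ⇒  r_C2 = 16 (r>0 drops 1)

16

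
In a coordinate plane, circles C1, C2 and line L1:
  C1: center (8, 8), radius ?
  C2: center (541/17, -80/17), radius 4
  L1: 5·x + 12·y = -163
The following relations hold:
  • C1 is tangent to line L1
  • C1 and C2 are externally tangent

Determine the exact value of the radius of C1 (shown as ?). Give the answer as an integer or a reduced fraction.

1. [C1‖L1]  r_C1² − 529 = 0  ⇒  r_C1 = 23 (r>0 drops 1)
2. [ext C1·C2]  r_C1² + 8r_C1 − 713 = 0  ⇒  r_C1 = 23 (r>0 drops 1)

23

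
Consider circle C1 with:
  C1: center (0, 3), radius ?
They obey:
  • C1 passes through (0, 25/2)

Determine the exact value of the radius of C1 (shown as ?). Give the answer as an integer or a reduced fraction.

19/2

1. [C1∋P]  r_C1² − 361/4 = 0  ⇒  r_C1 = 19/2 (r>0 drops 1)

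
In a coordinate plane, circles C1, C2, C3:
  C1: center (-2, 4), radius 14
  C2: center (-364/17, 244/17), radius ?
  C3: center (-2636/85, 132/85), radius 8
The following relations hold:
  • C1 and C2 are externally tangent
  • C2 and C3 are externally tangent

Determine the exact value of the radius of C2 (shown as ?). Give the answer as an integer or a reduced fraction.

1. [ext C1·C2]  r_C2² + 28r_C2 − 288 = 0  ⇒  r_C2 = 8 (r>0 drops 1)
2. [ext C2·C3]  r_C2² + 16r_C2 − 192 = 0  ⇒  r_C2 = 8 (r>0 drops 1)

8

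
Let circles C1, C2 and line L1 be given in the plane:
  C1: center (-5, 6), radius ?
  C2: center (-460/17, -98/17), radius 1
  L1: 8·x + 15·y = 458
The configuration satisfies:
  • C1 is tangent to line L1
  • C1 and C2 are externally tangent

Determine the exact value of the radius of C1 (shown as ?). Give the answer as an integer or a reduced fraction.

24

1. [C1‖L1]  r_C1² − 576 = 0  ⇒  r_C1 = 24 (r>0 drops 1)
2. [ext C1·C2]  r_C1² + 2r_C1 − 624 = 0  ⇒  r_C1 = 24 (r>0 drops 1)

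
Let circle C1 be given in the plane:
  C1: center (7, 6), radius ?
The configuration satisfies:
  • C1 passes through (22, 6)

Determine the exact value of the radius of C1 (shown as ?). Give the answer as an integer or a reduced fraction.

15

1. [C1∋P]  r_C1² − 225 = 0  ⇒  r_C1 = 15 (r>0 drops 1)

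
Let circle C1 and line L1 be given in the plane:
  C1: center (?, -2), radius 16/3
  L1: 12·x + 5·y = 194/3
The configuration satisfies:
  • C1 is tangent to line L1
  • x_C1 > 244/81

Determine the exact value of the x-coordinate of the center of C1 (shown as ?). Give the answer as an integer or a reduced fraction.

12

1. [C1‖L1]  x_C1² − (112/9)x_C1 + 16/3 = 0  ⇒  x_C1 = 4/9 or 12
2. given x_C1 > 244/81: keep 12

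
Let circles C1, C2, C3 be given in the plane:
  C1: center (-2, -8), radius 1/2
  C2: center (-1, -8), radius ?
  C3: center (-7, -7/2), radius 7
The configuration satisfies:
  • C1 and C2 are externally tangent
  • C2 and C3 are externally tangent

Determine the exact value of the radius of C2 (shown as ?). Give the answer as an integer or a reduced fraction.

1. [ext C1·C2]  r_C2² + 1r_C2 − 3/4 = 0  ⇒  r_C2 = 1/2 (r>0 drops 1)
2. [ext C2·C3]  r_C2² + 14r_C2 − 29/4 = 0  ⇒  r_C2 = 1/2 (r>0 drops 1)

1/2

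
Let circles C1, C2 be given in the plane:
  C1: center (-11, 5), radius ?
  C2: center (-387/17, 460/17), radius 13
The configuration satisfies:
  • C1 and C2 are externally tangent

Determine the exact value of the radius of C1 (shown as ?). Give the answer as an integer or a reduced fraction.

1. [ext C1·C2]  r_C1² + 26r_C1 − 456 = 0  ⇒  r_C1 = 12 (r>0 drops 1)

12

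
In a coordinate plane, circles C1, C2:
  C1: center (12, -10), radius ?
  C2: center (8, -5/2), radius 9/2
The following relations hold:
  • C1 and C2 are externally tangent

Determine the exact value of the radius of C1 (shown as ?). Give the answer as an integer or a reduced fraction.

1. [ext C1·C2]  r_C1² + 9r_C1 − 52 = 0  ⇒  r_C1 = 4 (r>0 drops 1)

4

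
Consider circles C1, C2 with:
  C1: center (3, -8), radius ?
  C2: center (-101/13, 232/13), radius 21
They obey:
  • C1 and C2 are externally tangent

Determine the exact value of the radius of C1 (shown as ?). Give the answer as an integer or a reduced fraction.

7

1. [ext C1·C2]  r_C1² + 42r_C1 − 343 = 0  ⇒  r_C1 = 7 (r>0 drops 1)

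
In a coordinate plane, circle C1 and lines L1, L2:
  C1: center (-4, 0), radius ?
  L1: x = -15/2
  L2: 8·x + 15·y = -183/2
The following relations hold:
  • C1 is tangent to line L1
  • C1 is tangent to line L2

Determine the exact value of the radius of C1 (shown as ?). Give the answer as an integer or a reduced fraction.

7/2

1. [C1‖L1]  r_C1² − 49/4 = 0  ⇒  r_C1 = 7/2 (r>0 drops 1)
2. [C1‖L2]  r_C1² − 49/4 = 0  ⇒  r_C1 = 7/2 (r>0 drops 1)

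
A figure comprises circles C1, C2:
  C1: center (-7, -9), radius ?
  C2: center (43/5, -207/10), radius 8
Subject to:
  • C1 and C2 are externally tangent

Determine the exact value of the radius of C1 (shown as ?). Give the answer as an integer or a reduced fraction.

23/2

1. [ext C1·C2]  r_C1² + 16r_C1 − 1265/4 = 0  ⇒  r_C1 = 23/2 (r>0 drops 1)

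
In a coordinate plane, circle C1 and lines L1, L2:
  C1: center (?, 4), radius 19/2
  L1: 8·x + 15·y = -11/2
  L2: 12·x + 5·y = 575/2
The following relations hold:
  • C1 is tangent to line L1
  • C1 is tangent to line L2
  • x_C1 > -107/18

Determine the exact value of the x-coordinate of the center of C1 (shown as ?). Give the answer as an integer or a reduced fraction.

12

1. [C1‖L1]  x_C1² + (131/8)x_C1 − 681/2 = 0  ⇒  x_C1 = -227/8 or 12
2. [C1‖L2]  x_C1² − (535/12)x_C1 + 391 = 0  ⇒  x_C1 = 12 or 391/12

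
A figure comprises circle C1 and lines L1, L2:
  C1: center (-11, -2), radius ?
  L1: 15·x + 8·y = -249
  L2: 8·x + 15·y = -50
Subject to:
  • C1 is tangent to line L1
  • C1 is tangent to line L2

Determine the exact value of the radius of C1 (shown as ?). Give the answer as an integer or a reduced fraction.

1. [C1‖L1]  r_C1² − 16 = 0  ⇒  r_C1 = 4 (r>0 drops 1)
2. [C1‖L2]  r_C1² − 16 = 0  ⇒  r_C1 = 4 (r>0 drops 1)

4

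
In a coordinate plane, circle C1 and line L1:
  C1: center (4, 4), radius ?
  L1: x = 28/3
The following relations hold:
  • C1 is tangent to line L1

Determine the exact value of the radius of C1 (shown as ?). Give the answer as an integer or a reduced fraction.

1. [C1‖L1]  r_C1² − 256/9 = 0  ⇒  r_C1 = 16/3 (r>0 drops 1)

16/3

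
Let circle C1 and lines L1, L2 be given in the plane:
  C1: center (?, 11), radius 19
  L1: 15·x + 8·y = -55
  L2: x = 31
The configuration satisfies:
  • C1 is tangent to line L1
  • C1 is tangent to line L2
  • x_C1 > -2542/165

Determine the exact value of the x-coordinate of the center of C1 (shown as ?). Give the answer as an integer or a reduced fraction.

12

1. [C1‖L1]  x_C1² + (286/15)x_C1 − 1864/5 = 0  ⇒  x_C1 = -466/15 or 12
2. [C1‖L2]  x_C1² − 62x_C1 + 600 = 0  ⇒  x_C1 = 12 or 50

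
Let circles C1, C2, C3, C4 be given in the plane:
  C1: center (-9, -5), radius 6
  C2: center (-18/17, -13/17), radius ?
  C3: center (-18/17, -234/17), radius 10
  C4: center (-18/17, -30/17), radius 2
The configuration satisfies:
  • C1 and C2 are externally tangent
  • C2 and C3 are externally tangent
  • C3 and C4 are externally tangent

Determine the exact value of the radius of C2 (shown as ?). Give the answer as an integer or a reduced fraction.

3

1. [ext C1·C2]  r_C2² + 12r_C2 − 45 = 0  ⇒  r_C2 = 3 (r>0 drops 1)
2. [ext C2·C3]  r_C2² + 20r_C2 − 69 = 0  ⇒  r_C2 = 3 (r>0 drops 1)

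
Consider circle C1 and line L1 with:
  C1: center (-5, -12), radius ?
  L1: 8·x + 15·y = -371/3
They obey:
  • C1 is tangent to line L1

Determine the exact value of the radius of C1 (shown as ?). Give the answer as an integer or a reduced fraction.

17/3

1. [C1‖L1]  r_C1² − 289/9 = 0  ⇒  r_C1 = 17/3 (r>0 drops 1)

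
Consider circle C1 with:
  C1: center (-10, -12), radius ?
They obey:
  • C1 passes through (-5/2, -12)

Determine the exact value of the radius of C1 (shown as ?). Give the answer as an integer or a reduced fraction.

15/2

1. [C1∋P]  r_C1² − 225/4 = 0  ⇒  r_C1 = 15/2 (r>0 drops 1)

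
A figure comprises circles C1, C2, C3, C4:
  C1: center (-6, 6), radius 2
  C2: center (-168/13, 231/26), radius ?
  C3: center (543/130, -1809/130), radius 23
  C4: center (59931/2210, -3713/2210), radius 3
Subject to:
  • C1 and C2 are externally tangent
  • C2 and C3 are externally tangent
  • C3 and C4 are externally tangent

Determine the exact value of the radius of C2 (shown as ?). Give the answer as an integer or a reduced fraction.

11/2

1. [ext C1·C2]  r_C2² + 4r_C2 − 209/4 = 0  ⇒  r_C2 = 11/2 (r>0 drops 1)
2. [ext C2·C3]  r_C2² + 46r_C2 − 1133/4 = 0  ⇒  r_C2 = 11/2 (r>0 drops 1)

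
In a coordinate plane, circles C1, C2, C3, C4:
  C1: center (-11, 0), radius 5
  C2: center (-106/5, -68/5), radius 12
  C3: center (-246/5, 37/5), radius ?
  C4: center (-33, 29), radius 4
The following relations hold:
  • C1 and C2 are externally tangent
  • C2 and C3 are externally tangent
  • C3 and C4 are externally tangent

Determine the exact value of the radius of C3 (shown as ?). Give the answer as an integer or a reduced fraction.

23

1. [ext C2·C3]  r_C3² + 24r_C3 − 1081 = 0  ⇒  r_C3 = 23 (r>0 drops 1)
2. [ext C3·C4]  r_C3² + 8r_C3 − 713 = 0  ⇒  r_C3 = 23 (r>0 drops 1)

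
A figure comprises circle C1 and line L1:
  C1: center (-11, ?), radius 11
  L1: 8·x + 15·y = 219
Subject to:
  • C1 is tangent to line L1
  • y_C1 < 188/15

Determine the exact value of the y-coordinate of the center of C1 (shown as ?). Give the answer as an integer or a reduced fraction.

8

1. [C1‖L1]  y_C1² − (614/15)y_C1 + 3952/15 = 0  ⇒  y_C1 = 8 or 494/15
2. given y_C1 < 188/15: keep 8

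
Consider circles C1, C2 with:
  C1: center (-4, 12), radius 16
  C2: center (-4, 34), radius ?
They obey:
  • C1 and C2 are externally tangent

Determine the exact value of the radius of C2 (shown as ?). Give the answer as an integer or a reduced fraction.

1. [ext C1·C2]  r_C2² + 32r_C2 − 228 = 0  ⇒  r_C2 = 6 (r>0 drops 1)

6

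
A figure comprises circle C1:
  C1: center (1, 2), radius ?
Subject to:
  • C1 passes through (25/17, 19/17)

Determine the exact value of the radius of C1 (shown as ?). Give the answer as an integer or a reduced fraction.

1. [C1∋P]  r_C1² − 1 = 0  ⇒  r_C1 = 1 (r>0 drops 1)

1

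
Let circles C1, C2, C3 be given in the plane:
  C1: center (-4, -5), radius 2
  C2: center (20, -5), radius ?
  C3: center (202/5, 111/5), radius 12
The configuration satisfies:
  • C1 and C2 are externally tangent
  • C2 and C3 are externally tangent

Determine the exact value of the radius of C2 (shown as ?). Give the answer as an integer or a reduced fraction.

22

1. [ext C1·C2]  r_C2² + 4r_C2 − 572 = 0  ⇒  r_C2 = 22 (r>0 drops 1)
2. [ext C2·C3]  r_C2² + 24r_C2 − 1012 = 0  ⇒  r_C2 = 22 (r>0 drops 1)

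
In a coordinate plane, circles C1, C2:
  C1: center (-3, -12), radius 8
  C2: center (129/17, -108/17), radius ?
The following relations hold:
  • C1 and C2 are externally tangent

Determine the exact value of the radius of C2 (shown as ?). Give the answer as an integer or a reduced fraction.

4

1. [ext C1·C2]  r_C2² + 16r_C2 − 80 = 0  ⇒  r_C2 = 4 (r>0 drops 1)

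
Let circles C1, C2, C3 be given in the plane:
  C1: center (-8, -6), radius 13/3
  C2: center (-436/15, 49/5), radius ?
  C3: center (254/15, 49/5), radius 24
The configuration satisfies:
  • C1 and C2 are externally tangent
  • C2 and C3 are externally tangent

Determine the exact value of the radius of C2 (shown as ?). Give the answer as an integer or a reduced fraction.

1. [ext C1·C2]  r_C2² + (26/3)r_C2 − 2024/3 = 0  ⇒  r_C2 = 22 (r>0 drops 1)
2. [ext C2·C3]  r_C2² + 48r_C2 − 1540 = 0  ⇒  r_C2 = 22 (r>0 drops 1)

22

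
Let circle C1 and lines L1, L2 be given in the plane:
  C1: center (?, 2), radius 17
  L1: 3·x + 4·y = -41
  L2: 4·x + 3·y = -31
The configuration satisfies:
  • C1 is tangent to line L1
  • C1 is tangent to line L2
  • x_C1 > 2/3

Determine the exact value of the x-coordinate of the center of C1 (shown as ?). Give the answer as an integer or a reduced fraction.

1. [C1‖L1]  x_C1² + (98/3)x_C1 − 536 = 0  ⇒  x_C1 = -134/3 or 12
2. [C1‖L2]  x_C1² + (37/2)x_C1 − 366 = 0  ⇒  x_C1 = -61/2 or 12

12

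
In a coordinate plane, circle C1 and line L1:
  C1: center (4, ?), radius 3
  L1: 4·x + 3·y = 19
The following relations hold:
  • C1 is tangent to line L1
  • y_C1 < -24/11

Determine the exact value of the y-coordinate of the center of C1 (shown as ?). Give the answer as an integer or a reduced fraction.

1. [C1‖L1]  y_C1² − 2y_C1 − 24 = 0  ⇒  y_C1 = -4 or 6
2. given y_C1 < -24/11: keep -4

-4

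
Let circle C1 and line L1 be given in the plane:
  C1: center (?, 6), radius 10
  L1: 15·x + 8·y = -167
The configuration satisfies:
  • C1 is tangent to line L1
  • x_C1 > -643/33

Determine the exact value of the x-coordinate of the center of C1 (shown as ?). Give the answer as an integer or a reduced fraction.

-3

1. [C1‖L1]  x_C1² + (86/3)x_C1 + 77 = 0  ⇒  x_C1 = -77/3 or -3
2. given x_C1 > -643/33: keep -3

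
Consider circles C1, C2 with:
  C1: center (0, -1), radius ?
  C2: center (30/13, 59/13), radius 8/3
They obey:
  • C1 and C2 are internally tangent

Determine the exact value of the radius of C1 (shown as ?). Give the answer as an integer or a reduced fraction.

26/3

1. [int C1,C2]  r_C1² − (16/3)r_C1 − 260/9 = 0  ⇒  r_C1 = 26/3 (r>0 drops 1)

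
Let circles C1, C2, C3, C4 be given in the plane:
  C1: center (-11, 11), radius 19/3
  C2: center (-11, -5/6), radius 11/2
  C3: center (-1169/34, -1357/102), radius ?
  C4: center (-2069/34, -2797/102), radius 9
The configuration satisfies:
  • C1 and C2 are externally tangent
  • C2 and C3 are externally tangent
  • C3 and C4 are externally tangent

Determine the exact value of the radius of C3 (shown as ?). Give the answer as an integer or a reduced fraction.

21

1. [ext C2·C3]  r_C3² + 11r_C3 − 672 = 0  ⇒  r_C3 = 21 (r>0 drops 1)
2. [ext C3·C4]  r_C3² + 18r_C3 − 819 = 0  ⇒  r_C3 = 21 (r>0 drops 1)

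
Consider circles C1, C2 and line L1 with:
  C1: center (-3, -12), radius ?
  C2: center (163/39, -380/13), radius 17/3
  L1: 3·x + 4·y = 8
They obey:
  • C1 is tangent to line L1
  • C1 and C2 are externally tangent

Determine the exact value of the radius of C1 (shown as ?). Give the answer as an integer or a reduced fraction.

1. [C1‖L1]  r_C1² − 169 = 0  ⇒  r_C1 = 13 (r>0 drops 1)
2. [ext C1·C2]  r_C1² + (34/3)r_C1 − 949/3 = 0  ⇒  r_C1 = 13 (r>0 drops 1)

13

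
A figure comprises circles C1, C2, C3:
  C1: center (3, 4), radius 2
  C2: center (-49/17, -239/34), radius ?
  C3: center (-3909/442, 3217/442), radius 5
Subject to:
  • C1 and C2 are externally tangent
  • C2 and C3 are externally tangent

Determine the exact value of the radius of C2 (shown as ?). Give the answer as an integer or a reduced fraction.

1. [ext C1·C2]  r_C2² + 4r_C2 − 609/4 = 0  ⇒  r_C2 = 21/2 (r>0 drops 1)
2. [ext C2·C3]  r_C2² + 10r_C2 − 861/4 = 0  ⇒  r_C2 = 21/2 (r>0 drops 1)

21/2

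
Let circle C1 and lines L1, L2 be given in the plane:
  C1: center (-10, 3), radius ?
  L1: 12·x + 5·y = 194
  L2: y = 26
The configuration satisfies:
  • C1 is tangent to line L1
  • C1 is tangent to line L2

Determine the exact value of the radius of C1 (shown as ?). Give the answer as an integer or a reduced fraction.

1. [C1‖L1]  r_C1² − 529 = 0  ⇒  r_C1 = 23 (r>0 drops 1)
2. [C1‖L2]  r_C1² − 529 = 0  ⇒  r_C1 = 23 (r>0 drops 1)

23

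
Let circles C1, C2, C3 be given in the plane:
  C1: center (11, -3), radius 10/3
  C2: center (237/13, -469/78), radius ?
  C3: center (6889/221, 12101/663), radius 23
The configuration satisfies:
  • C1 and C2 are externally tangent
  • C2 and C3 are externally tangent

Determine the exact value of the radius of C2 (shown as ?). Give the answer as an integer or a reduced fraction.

9/2

1. [ext C1·C2]  r_C2² + (20/3)r_C2 − 201/4 = 0  ⇒  r_C2 = 9/2 (r>0 drops 1)
2. [ext C2·C3]  r_C2² + 46r_C2 − 909/4 = 0  ⇒  r_C2 = 9/2 (r>0 drops 1)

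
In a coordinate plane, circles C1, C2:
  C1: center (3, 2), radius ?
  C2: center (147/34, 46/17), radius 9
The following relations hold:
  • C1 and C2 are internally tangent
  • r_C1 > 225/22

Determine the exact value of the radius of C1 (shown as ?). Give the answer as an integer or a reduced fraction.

1. [int C1,C2]  r_C1² − 18r_C1 + 315/4 = 0  ⇒  r_C1 = 15/2 or 21/2
2. given r_C1 > 225/22: keep 21/2

21/2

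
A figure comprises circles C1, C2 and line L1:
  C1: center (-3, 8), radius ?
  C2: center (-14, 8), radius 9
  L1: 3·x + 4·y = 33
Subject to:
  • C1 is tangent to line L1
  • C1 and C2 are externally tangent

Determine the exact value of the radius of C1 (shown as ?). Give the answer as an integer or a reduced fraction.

2

1. [C1‖L1]  r_C1² − 4 = 0  ⇒  r_C1 = 2 (r>0 drops 1)
2. [ext C1·C2]  r_C1² + 18r_C1 − 40 = 0  ⇒  r_C1 = 2 (r>0 drops 1)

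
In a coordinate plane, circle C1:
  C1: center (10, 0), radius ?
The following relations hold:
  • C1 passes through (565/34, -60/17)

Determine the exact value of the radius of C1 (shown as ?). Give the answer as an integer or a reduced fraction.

1. [C1∋P]  r_C1² − 225/4 = 0  ⇒  r_C1 = 15/2 (r>0 drops 1)

15/2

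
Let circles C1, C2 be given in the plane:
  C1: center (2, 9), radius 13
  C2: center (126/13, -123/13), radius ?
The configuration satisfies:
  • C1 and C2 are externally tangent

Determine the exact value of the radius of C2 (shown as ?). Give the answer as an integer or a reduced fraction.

1. [ext C1·C2]  r_C2² + 26r_C2 − 231 = 0  ⇒  r_C2 = 7 (r>0 drops 1)

7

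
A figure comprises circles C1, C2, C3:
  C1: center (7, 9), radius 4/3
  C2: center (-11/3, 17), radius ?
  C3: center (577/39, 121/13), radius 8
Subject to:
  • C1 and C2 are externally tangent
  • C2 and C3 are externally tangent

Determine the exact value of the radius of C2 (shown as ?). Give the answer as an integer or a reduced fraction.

12

1. [ext C1·C2]  r_C2² + (8/3)r_C2 − 176 = 0  ⇒  r_C2 = 12 (r>0 drops 1)
2. [ext C2·C3]  r_C2² + 16r_C2 − 336 = 0  ⇒  r_C2 = 12 (r>0 drops 1)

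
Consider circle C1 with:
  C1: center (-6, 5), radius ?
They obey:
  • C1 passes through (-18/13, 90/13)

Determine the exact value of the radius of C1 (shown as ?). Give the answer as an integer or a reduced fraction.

1. [C1∋P]  r_C1² − 25 = 0  ⇒  r_C1 = 5 (r>0 drops 1)

5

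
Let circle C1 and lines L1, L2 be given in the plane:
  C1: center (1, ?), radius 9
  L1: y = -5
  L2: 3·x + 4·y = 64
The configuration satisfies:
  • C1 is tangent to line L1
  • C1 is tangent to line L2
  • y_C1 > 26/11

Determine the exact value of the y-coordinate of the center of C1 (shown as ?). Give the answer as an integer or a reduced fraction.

1. [C1‖L1]  y_C1² + 10y_C1 − 56 = 0  ⇒  y_C1 = -14 or 4
2. [C1‖L2]  y_C1² − (61/2)y_C1 + 106 = 0  ⇒  y_C1 = 4 or 53/2

4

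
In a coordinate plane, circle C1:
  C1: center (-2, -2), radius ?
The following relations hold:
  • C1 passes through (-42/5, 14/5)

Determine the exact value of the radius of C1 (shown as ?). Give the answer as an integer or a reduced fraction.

1. [C1∋P]  r_C1² − 64 = 0  ⇒  r_C1 = 8 (r>0 drops 1)

8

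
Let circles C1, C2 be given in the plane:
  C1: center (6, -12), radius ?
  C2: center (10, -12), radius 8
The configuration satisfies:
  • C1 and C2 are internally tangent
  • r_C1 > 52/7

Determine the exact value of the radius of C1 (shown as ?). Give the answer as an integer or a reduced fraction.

1. [int C1,C2]  r_C1² − 16r_C1 + 48 = 0  ⇒  r_C1 = 4 or 12
2. given r_C1 > 52/7: keep 12

12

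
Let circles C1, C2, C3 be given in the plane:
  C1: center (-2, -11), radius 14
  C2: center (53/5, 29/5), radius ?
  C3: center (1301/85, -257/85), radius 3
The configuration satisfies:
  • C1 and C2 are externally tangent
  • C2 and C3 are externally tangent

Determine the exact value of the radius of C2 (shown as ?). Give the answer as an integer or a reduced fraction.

7

1. [ext C1·C2]  r_C2² + 28r_C2 − 245 = 0  ⇒  r_C2 = 7 (r>0 drops 1)
2. [ext C2·C3]  r_C2² + 6r_C2 − 91 = 0  ⇒  r_C2 = 7 (r>0 drops 1)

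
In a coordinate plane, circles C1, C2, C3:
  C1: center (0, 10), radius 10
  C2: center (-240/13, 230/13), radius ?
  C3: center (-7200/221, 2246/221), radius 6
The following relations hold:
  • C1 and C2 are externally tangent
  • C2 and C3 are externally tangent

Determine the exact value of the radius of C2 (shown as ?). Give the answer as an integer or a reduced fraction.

10

1. [ext C1·C2]  r_C2² + 20r_C2 − 300 = 0  ⇒  r_C2 = 10 (r>0 drops 1)
2. [ext C2·C3]  r_C2² + 12r_C2 − 220 = 0  ⇒  r_C2 = 10 (r>0 drops 1)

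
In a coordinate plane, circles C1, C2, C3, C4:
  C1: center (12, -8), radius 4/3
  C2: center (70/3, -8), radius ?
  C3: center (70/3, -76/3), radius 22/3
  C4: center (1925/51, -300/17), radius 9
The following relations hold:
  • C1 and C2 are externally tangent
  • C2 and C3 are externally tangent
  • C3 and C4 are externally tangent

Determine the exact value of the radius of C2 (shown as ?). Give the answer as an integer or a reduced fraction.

10

1. [ext C1·C2]  r_C2² + (8/3)r_C2 − 380/3 = 0  ⇒  r_C2 = 10 (r>0 drops 1)
2. [ext C2·C3]  r_C2² + (44/3)r_C2 − 740/3 = 0  ⇒  r_C2 = 10 (r>0 drops 1)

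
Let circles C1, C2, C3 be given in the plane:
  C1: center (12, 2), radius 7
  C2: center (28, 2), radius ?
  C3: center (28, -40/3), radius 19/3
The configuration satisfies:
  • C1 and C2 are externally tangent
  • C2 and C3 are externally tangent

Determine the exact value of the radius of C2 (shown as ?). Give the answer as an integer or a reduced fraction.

9

1. [ext C1·C2]  r_C2² + 14r_C2 − 207 = 0  ⇒  r_C2 = 9 (r>0 drops 1)
2. [ext C2·C3]  r_C2² + (38/3)r_C2 − 195 = 0  ⇒  r_C2 = 9 (r>0 drops 1)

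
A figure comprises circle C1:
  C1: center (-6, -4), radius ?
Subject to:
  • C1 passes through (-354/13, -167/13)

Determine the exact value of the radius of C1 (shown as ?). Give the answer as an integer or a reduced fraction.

1. [C1∋P]  r_C1² − 529 = 0  ⇒  r_C1 = 23 (r>0 drops 1)

23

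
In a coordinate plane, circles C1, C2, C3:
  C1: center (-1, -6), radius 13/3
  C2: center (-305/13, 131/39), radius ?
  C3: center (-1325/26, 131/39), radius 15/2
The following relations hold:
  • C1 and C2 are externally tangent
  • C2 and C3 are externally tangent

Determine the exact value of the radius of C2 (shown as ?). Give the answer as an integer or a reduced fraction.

20

1. [ext C1·C2]  r_C2² + (26/3)r_C2 − 1720/3 = 0  ⇒  r_C2 = 20 (r>0 drops 1)
2. [ext C2·C3]  r_C2² + 15r_C2 − 700 = 0  ⇒  r_C2 = 20 (r>0 drops 1)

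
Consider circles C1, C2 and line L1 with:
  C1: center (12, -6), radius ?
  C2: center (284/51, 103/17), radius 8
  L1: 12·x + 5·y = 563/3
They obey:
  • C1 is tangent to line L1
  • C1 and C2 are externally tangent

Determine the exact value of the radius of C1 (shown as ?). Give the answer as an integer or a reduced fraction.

1. [C1‖L1]  r_C1² − 289/9 = 0  ⇒  r_C1 = 17/3 (r>0 drops 1)
2. [ext C1·C2]  r_C1² + 16r_C1 − 1105/9 = 0  ⇒  r_C1 = 17/3 (r>0 drops 1)

17/3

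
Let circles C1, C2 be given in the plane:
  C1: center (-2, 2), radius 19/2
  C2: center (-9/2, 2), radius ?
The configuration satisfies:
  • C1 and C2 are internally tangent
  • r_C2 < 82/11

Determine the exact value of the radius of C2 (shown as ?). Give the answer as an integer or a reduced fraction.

1. [int C1,C2]  r_C2² − 19r_C2 + 84 = 0  ⇒  r_C2 = 7 or 12
2. given r_C2 < 82/11: keep 7

7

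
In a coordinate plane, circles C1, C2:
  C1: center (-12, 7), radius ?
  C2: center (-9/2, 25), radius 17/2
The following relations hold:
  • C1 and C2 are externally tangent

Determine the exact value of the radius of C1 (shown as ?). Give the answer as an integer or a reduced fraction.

1. [ext C1·C2]  r_C1² + 17r_C1 − 308 = 0  ⇒  r_C1 = 11 (r>0 drops 1)

11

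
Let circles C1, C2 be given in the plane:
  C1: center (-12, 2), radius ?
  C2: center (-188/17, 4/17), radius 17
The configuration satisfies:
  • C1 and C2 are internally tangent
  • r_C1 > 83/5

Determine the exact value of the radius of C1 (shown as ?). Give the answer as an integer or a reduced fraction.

1. [int C1,C2]  r_C1² − 34r_C1 + 285 = 0  ⇒  r_C1 = 15 or 19
2. given r_C1 > 83/5: keep 19

19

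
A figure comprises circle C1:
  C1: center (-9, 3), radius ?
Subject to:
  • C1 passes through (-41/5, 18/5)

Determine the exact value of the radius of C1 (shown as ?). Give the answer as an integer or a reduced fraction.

1. [C1∋P]  r_C1² − 1 = 0  ⇒  r_C1 = 1 (r>0 drops 1)

1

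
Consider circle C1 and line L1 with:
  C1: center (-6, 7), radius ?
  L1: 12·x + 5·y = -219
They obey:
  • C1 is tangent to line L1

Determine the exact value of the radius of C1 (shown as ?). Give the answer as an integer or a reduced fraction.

1. [C1‖L1]  r_C1² − 196 = 0  ⇒  r_C1 = 14 (r>0 drops 1)

14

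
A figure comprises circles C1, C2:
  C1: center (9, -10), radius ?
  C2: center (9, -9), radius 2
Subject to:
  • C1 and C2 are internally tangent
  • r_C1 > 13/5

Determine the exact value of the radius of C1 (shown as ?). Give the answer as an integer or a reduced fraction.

3

1. [int C1,C2]  r_C1² − 4r_C1 + 3 = 0  ⇒  r_C1 = 1 or 3
2. given r_C1 > 13/5: keep 3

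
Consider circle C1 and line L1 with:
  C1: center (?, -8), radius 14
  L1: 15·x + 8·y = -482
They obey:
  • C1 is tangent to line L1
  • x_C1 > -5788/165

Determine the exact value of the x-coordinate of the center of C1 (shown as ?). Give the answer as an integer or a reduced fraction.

1. [C1‖L1]  x_C1² + (836/15)x_C1 + 2624/5 = 0  ⇒  x_C1 = -656/15 or -12
2. given x_C1 > -5788/165: keep -12

-12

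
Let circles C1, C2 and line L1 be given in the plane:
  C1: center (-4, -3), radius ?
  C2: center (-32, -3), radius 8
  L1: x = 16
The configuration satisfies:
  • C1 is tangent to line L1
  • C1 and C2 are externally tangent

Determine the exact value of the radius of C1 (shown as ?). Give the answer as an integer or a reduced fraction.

1. [C1‖L1]  r_C1² − 400 = 0  ⇒  r_C1 = 20 (r>0 drops 1)
2. [ext C1·C2]  r_C1² + 16r_C1 − 720 = 0  ⇒  r_C1 = 20 (r>0 drops 1)

20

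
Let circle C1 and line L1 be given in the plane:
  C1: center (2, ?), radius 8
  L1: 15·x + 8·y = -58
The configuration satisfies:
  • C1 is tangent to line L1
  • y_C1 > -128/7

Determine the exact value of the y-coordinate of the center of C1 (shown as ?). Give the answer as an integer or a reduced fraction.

1. [C1‖L1]  y_C1² + 22y_C1 − 168 = 0  ⇒  y_C1 = -28 or 6
2. given y_C1 > -128/7: keep 6

6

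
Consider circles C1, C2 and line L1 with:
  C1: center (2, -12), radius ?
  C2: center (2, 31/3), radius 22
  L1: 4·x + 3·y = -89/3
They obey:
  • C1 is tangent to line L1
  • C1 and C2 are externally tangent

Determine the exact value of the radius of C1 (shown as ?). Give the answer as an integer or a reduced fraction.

1/3

1. [C1‖L1]  r_C1² − 1/9 = 0  ⇒  r_C1 = 1/3 (r>0 drops 1)
2. [ext C1·C2]  r_C1² + 44r_C1 − 133/9 = 0  ⇒  r_C1 = 1/3 (r>0 drops 1)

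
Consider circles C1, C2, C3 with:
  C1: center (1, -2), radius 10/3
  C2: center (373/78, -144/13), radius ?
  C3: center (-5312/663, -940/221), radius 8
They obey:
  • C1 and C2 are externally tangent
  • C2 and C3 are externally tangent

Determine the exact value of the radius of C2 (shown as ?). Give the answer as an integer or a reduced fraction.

13/2

1. [ext C1·C2]  r_C2² + (20/3)r_C2 − 1027/12 = 0  ⇒  r_C2 = 13/2 (r>0 drops 1)
2. [ext C2·C3]  r_C2² + 16r_C2 − 585/4 = 0  ⇒  r_C2 = 13/2 (r>0 drops 1)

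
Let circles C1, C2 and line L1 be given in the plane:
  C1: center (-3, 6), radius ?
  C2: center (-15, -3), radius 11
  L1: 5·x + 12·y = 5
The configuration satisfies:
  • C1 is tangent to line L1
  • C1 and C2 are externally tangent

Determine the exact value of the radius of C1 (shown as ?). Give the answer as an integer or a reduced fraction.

1. [C1‖L1]  r_C1² − 16 = 0  ⇒  r_C1 = 4 (r>0 drops 1)
2. [ext C1·C2]  r_C1² + 22r_C1 − 104 = 0  ⇒  r_C1 = 4 (r>0 drops 1)

4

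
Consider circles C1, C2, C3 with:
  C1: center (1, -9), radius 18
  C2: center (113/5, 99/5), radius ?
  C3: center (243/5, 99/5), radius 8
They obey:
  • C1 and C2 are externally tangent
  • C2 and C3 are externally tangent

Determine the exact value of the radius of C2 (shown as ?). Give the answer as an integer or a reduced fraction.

18

1. [ext C1·C2]  r_C2² + 36r_C2 − 972 = 0  ⇒  r_C2 = 18 (r>0 drops 1)
2. [ext C2·C3]  r_C2² + 16r_C2 − 612 = 0  ⇒  r_C2 = 18 (r>0 drops 1)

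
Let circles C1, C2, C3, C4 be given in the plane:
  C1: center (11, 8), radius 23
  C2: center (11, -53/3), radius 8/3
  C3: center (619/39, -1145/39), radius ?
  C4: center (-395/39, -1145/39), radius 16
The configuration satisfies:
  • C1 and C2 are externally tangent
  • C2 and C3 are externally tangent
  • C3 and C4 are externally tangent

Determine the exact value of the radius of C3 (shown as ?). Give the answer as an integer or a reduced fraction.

10

1. [ext C2·C3]  r_C3² + (16/3)r_C3 − 460/3 = 0  ⇒  r_C3 = 10 (r>0 drops 1)
2. [ext C3·C4]  r_C3² + 32r_C3 − 420 = 0  ⇒  r_C3 = 10 (r>0 drops 1)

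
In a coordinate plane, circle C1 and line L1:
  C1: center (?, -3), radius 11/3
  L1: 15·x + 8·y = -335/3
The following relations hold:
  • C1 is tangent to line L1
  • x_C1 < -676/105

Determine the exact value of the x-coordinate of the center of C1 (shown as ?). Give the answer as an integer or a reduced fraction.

-10

1. [C1‖L1]  x_C1² + (526/45)x_C1 + 152/9 = 0  ⇒  x_C1 = -10 or -76/45
2. given x_C1 < -676/105: keep -10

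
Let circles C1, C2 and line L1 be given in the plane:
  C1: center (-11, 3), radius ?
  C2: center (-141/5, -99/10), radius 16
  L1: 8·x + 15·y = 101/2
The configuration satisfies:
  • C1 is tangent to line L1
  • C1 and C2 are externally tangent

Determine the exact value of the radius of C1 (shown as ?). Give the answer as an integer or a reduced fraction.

1. [C1‖L1]  r_C1² − 121/4 = 0  ⇒  r_C1 = 11/2 (r>0 drops 1)
2. [ext C1·C2]  r_C1² + 32r_C1 − 825/4 = 0  ⇒  r_C1 = 11/2 (r>0 drops 1)

11/2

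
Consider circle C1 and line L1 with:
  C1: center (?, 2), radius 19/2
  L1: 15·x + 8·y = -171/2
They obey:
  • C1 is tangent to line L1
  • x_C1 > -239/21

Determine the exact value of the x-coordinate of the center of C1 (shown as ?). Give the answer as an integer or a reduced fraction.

4

1. [C1‖L1]  x_C1² + (203/15)x_C1 − 1052/15 = 0  ⇒  x_C1 = -263/15 or 4
2. given x_C1 > -239/21: keep 4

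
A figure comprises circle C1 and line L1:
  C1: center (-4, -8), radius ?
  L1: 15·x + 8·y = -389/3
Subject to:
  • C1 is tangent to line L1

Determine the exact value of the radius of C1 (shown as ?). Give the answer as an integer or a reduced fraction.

1. [C1‖L1]  r_C1² − 1/9 = 0  ⇒  r_C1 = 1/3 (r>0 drops 1)

1/3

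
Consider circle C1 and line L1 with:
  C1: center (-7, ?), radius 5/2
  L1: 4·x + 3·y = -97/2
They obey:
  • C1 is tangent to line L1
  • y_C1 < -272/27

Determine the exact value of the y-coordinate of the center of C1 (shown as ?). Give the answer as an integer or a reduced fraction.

-11

1. [C1‖L1]  y_C1² + (41/3)y_C1 + 88/3 = 0  ⇒  y_C1 = -11 or -8/3
2. given y_C1 < -272/27: keep -11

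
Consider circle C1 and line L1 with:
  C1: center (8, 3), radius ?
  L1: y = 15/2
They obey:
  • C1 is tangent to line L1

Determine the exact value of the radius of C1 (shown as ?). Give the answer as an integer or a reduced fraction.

9/2

1. [C1‖L1]  r_C1² − 81/4 = 0  ⇒  r_C1 = 9/2 (r>0 drops 1)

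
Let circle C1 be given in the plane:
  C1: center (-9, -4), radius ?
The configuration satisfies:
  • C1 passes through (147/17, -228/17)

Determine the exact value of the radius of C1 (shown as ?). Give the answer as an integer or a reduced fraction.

1. [C1∋P]  r_C1² − 400 = 0  ⇒  r_C1 = 20 (r>0 drops 1)

20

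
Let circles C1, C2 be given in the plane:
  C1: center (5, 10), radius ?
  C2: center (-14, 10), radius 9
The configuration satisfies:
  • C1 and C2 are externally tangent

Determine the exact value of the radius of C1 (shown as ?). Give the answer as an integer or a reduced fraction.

10

1. [ext C1·C2]  r_C1² + 18r_C1 − 280 = 0  ⇒  r_C1 = 10 (r>0 drops 1)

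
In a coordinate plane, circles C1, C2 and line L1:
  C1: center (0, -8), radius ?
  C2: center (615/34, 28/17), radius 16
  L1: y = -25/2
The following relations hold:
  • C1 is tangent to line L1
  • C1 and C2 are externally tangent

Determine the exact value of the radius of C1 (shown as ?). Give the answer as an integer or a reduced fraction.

9/2

1. [C1‖L1]  r_C1² − 81/4 = 0  ⇒  r_C1 = 9/2 (r>0 drops 1)
2. [ext C1·C2]  r_C1² + 32r_C1 − 657/4 = 0  ⇒  r_C1 = 9/2 (r>0 drops 1)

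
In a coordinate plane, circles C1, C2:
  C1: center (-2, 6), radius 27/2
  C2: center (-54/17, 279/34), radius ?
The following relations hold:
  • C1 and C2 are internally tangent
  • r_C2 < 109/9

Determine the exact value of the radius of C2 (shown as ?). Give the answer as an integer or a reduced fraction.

1. [int C1,C2]  r_C2² − 27r_C2 + 176 = 0  ⇒  r_C2 = 11 or 16
2. given r_C2 < 109/9: keep 11

11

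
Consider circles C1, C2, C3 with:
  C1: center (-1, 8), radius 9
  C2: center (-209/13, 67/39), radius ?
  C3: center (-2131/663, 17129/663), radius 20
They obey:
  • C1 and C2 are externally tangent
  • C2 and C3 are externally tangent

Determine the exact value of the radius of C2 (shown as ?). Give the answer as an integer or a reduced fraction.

1. [ext C1·C2]  r_C2² + 18r_C2 − 1672/9 = 0  ⇒  r_C2 = 22/3 (r>0 drops 1)
2. [ext C2·C3]  r_C2² + 40r_C2 − 3124/9 = 0  ⇒  r_C2 = 22/3 (r>0 drops 1)

22/3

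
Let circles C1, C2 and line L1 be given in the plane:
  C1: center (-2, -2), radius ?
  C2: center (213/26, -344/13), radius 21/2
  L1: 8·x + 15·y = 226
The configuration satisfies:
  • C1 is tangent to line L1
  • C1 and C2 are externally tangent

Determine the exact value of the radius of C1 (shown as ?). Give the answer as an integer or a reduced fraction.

1. [C1‖L1]  r_C1² − 256 = 0  ⇒  r_C1 = 16 (r>0 drops 1)
2. [ext C1·C2]  r_C1² + 21r_C1 − 592 = 0  ⇒  r_C1 = 16 (r>0 drops 1)

16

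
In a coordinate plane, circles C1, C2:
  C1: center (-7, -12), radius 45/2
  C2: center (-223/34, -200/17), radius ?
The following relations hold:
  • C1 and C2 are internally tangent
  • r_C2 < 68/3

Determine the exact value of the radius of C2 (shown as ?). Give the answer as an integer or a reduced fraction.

1. [int C1,C2]  r_C2² − 45r_C2 + 506 = 0  ⇒  r_C2 = 22 or 23
2. given r_C2 < 68/3: keep 22

22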